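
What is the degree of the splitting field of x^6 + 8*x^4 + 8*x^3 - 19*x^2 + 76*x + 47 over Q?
24

The degree of the splitting field over Q equals the order of the Galois group, so first determine the group. The polynomial f is an irreducible sextic over Q, so G = Gal(f/Q) is one of the 16 transitive subgroups 6T1, ..., 6T16 of S_6. The discriminant of f is 2046918914580544 = 45242888^2, a perfect square, so G is contained in A_6. The transitive groups of degree 6 contained in A_6 are: A_4 (6T4, order 12), S_4 (6T7, order 24), (C_3 x C_3) : C_4 (6T10, order 36), PSL(2,5) (6T12, order 60), A_6 (6T15, order 360). By Dedekind's theorem, for a prime p not dividing disc(f) the degrees of the irreducible factors of f mod p form the cycle type of an element of G. Factoring f modulo the 79 such primes p <= 419 (skipping 2, 31, which divide the discriminant), each new pattern first appears at: mod 3: f = (x^2 + 2x + 2)(x^4 + x^3 + x^2 + x + 1), pattern 4+2; mod 5: f = (x^3 + x^2 + 4x + 3)(x^3 + 4x^2 + 4), pattern 3+3; mod 11: f = (x + 4)(x + 10)(x^2 + 4)(x^2 + 8x + 6), pattern 2+2+1+1; mod 67: f = (x + 6)(x + 10)(x + 15)(x + 21)(x + 30)(x + 52), pattern 1+1+1+1+1+1. No other pattern occurs in this range, so the set of observed cycle types is {4+2, 3+3, 2+2+1+1, 1+1+1+1+1+1}. The candidates containing elements of all these cycle types are S_4 (6T7) of order 24, (C_3 x C_3) : C_4 (6T10) of order 36, A_6 (6T15) of order 360; the others are excluded. The observed types are precisely the cycle types that occur in S_4 (6T7). Each of the other remaining candidates has further cycle types, and by the Chebotarev density theorem the matching factorization patterns would occur for a proportion of primes equal to their share of the group: (C_3 x C_3) : C_4 (6T10) additionally contains elements of type 3+1+1+1 (4 of its 36 elements, about 11% of primes); A_6 (6T15) additionally contains elements of type 5+1, 3+1+1+1 (184 of its 360 elements, about 51% of primes). None of the 79 primes tested shows any such pattern (for each of these groups the chance of that is below 10^-4), which rules them out. Hence G = S_4 (6T7), of order 24. The Galois group S_4 (6T7) has order 24, so the splitting field has degree 24 over Q.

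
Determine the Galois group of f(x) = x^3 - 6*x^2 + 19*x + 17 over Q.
S_3, the symmetric group on 3 letters

The polynomial is an irreducible cubic over Q and its discriminant is -42439, which is not a perfect square. For an irreducible cubic, a non-square discriminant gives Galois group S_3.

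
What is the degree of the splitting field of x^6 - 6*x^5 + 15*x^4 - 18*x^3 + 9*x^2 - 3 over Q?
The degree of the splitting field over Q equals the order of the Galois group, so first determine the group. The polynomial f is an irreducible sextic over Q, so G = Gal(f/Q) is one of the 16 transitive subgroups 6T1, ..., 6T16 of S_6. The discriminant of f is 5038848, which is not a perfect square, so G is not contained in A_6. The transitive groups of degree 6 not contained in A_6 are: C_6 (6T1, order 6), S_3 (6T2, order 6), D_6 (6T3, order 12), C_3 x S_3 (6T5, order 18), A_4 x C_2 (6T6, order 24), S_4 (6T8, order 24), S_3 x S_3 (6T9, order 36), S_4 x C_2 (6T11, order 48), (S_3 x S_3) : C_2 (6T13, order 72), PGL(2,5) (6T14, order 120), S_6 (6T16, order 720). By Dedekind's theorem, for a prime p not dividing disc(f) the degrees of the irreducible factors of f mod p form the cycle type of an element of G. Factoring f modulo the 23 such primes p <= 97 (skipping 2, 3, which divide the discriminant), each new pattern first appears at: mod 5: f = (x^6 + 4x^5 + 2x^3 + 4x^2 + 2), pattern 6; mod 11: f = (x + 5)(x + 7)(x^2 + x + 7)(x^2 + 3x + 10), pattern 2+2+1+1; mod 13: f = (x + 6)(x + 7)(x + 10)(x^3 + 10x^2 + 3x + 9), pattern 3+1+1+1; mod 31: f = (x^2 + 15x + 11)(x^2 + 20x + 21)(x^2 + 21x + 2), pattern 2+2+2; mod 97: f = (x^3 + 94x^2 + 3x + 10)(x^3 + 94x^2 + 3x + 87), pattern 3+3. No other pattern occurs in this range, so the set of observed cycle types is {6, 2+2+1+1, 3+1+1+1, 2+2+2, 3+3}. The candidates containing elements of all these cycle types are S_3 x S_3 (6T9) of order 36, (S_3 x S_3) : C_2 (6T13) of order 72, S_6 (6T16) of order 720; the others are excluded. The observed types are precisely the cycle types that occur in S_3 x S_3 (6T9) (apart from the identity). Each of the other remaining candidates has further cycle types, and by the Chebotarev density theorem the matching factorization patterns would occur for a proportion of primes equal to their share of the group: (S_3 x S_3) : C_2 (6T13) additionally contains elements of type 4+2, 3+2+1, 2+1+1+1+1 (36 of its 72 elements, about 50% of primes); S_6 (6T16) additionally contains elements of type 5+1, 4+2, 4+1+1, 3+2+1, 2+1+1+1+1 (459 of its 720 elements, about 64% of primes). None of the 23 primes tested shows any such pattern (for each of these groups the chance of that is below 10^-4), which rules them out. Hence G = S_3 x S_3 (6T9), of order 36. The Galois group S_3 x S_3 (6T9) has order 36, so the splitting field has degree 36 over Q.

36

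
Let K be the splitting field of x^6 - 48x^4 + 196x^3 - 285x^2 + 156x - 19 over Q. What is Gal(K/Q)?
6T6: A_4 x C_2

The polynomial f is an irreducible sextic over Q, so G = Gal(f/Q) is one of the 16 transitive subgroups 6T1, ..., 6T16 of S_6. The discriminant of f is -1052232814656, which is not a perfect square, so G is not contained in A_6. The transitive groups of degree 6 not contained in A_6 are: C_6 (6T1, order 6), S_3 (6T2, order 6), D_6 (6T3, order 12), C_3 x S_3 (6T5, order 18), A_4 x C_2 (6T6, order 24), S_4 (6T8, order 24), S_3 x S_3 (6T9, order 36), S_4 x C_2 (6T11, order 48), (S_3 x S_3) : C_2 (6T13, order 72), PGL(2,5) (6T14, order 120), S_6 (6T16, order 720). By Dedekind's theorem, for a prime p not dividing disc(f) the degrees of the irreducible factors of f mod p form the cycle type of an element of G. Factoring f modulo the 33 such primes p <= 149 (skipping 2, 3, which divide the discriminant), each new pattern first appears at: mod 5: f = (x^3 + 2x^2 + 4x + 2)(x^3 + 3x^2 + 2x + 3), pattern 3+3; mod 7: f = (x^6 + x^4 + 2x^2 + 2x + 2), pattern 6; mod 17: f = (x + 14)(x + 15)(x^2 + 6x + 4)(x^2 + 16x + 7), pattern 2+2+1+1; mod 19: f = (x)(x + 1)(x + 2)(x + 6)(x^2 + 10x + 13), pattern 2+1+1+1+1; mod 71: f = (x^2 + 29x + 47)(x^2 + 49x + 8)(x^2 + 64x + 16), pattern 2+2+2. No other pattern occurs in this range, so the set of observed cycle types is {3+3, 6, 2+2+1+1, 2+1+1+1+1, 2+2+2}. The candidates containing elements of all these cycle types are A_4 x C_2 (6T6) of order 24, S_4 x C_2 (6T11) of order 48, (S_3 x S_3) : C_2 (6T13) of order 72, S_6 (6T16) of order 720; the others are excluded. The observed types are precisely the cycle types that occur in A_4 x C_2 (6T6) (apart from the identity). Each of the other remaining candidates has further cycle types, and by the Chebotarev density theorem the matching factorization patterns would occur for a proportion of primes equal to their share of the group: S_4 x C_2 (6T11) additionally contains elements of type 4+2, 4+1+1 (12 of its 48 elements, about 25% of primes); (S_3 x S_3) : C_2 (6T13) additionally contains elements of type 4+2, 3+2+1, 3+1+1+1 (34 of its 72 elements, about 47% of primes); S_6 (6T16) additionally contains elements of type 5+1, 4+2, 4+1+1, 3+2+1, 3+1+1+1 (484 of its 720 elements, about 67% of primes). None of the 33 primes tested shows any such pattern (for each of these groups the chance of that is below 10^-4), which rules them out. Hence G = A_4 x C_2 (6T6), of order 24.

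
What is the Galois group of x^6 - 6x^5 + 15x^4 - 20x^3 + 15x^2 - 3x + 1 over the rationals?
The polynomial f is an irreducible sextic over Q, so G = Gal(f/Q) is one of the 16 transitive subgroups 6T1, ..., 6T16 of S_6. The discriminant of f is -9059283, which is not a perfect square, so G is not contained in A_6. The transitive groups of degree 6 not contained in A_6 are: C_6 (6T1, order 6), S_3 (6T2, order 6), D_6 (6T3, order 12), C_3 x S_3 (6T5, order 18), A_4 x C_2 (6T6, order 24), S_4 (6T8, order 24), S_3 x S_3 (6T9, order 36), S_4 x C_2 (6T11, order 48), (S_3 x S_3) : C_2 (6T13, order 72), PGL(2,5) (6T14, order 120), S_6 (6T16, order 720). By Dedekind's theorem, for a prime p not dividing disc(f) the degrees of the irreducible factors of f mod p form the cycle type of an element of G. Factoring f modulo the 28 such primes p <= 127 (skipping 3, 17, 43, which divide the discriminant), each new pattern first appears at: mod 2: f = (x^6 + x^4 + x^2 + x + 1), pattern 6; mod 7: f = (x + 5)(x^2 + x + 4)(x^3 + 2x^2 + x + 6), pattern 3+2+1; mod 11: f = (x^2 + 1)(x^4 + 5x^3 + 3x^2 + 8x + 1), pattern 4+2; mod 13: f = (x + 4)(x + 9)(x^2 + 8x + 10)(x^2 + 12x + 3), pattern 2+2+1+1; mod 61: f = (x + 1)(x + 3)(x + 9)(x + 20)(x^2 + 22x + 27), pattern 2+1+1+1+1; mod 97: f = (x + 9)(x + 11)(x + 48)(x^3 + 23x^2 + 11x + 96), pattern 3+1+1+1; mod 113: f = (x^2 + 2x + 7)(x^2 + 43x + 61)(x^2 + 62x + 9), pattern 2+2+2; mod 127: f = (x^3 + 36x^2 + 70x + 126)(x^3 + 85x^2 + 60x + 126), pattern 3+3. No other pattern occurs in this range, so the set of observed cycle types is {6, 3+2+1, 4+2, 2+2+1+1, 2+1+1+1+1, 3+1+1+1, 2+2+2, 3+3}. The candidates containing elements of all these cycle types are (S_3 x S_3) : C_2 (6T13) of order 72, S_6 (6T16) of order 720; the others are excluded. The observed types are precisely the cycle types that occur in (S_3 x S_3) : C_2 (6T13) (apart from the identity). Each of the other remaining candidates has further cycle types, and by the Chebotarev density theorem the matching factorization patterns would occur for a proportion of primes equal to their share of the group: S_6 (6T16) additionally contains elements of type 5+1, 4+1+1 (234 of its 720 elements, about 32% of primes). None of the 28 primes tested shows any such pattern (for each of these groups the chance of that is below 10^-4), which rules them out. Hence G = (S_3 x S_3) : C_2 (6T13), of order 72.

(S_3 x S_3) : C_2 (order 72)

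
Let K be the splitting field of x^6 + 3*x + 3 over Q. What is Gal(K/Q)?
The polynomial f is an irreducible sextic over Q, so G = Gal(f/Q) is one of the 16 transitive subgroups 6T1, ..., 6T16 of S_6. The discriminant of f is -9059283, which is not a perfect square, so G is not contained in A_6. The transitive groups of degree 6 not contained in A_6 are: C_6 (6T1, order 6), S_3 (6T2, order 6), D_6 (6T3, order 12), C_3 x S_3 (6T5, order 18), A_4 x C_2 (6T6, order 24), S_4 (6T8, order 24), S_3 x S_3 (6T9, order 36), S_4 x C_2 (6T11, order 48), (S_3 x S_3) : C_2 (6T13, order 72), PGL(2,5) (6T14, order 120), S_6 (6T16, order 720). By Dedekind's theorem, for a prime p not dividing disc(f) the degrees of the irreducible factors of f mod p form the cycle type of an element of G. Factoring f modulo the 28 such primes p <= 127 (skipping 3, 17, 43, which divide the discriminant), each new pattern first appears at: mod 2: f = (x^6 + x + 1), pattern 6; mod 7: f = (x + 6)(x^2 + 3x + 6)(x^3 + 5x^2 + x + 3), pattern 3+2+1; mod 11: f = (x^2 + 2x + 2)(x^4 + 9x^3 + 2x^2 + 7), pattern 4+2; mod 13: f = (x + 5)(x + 10)(x^2 + x + 3)(x^2 + 10x + 6), pattern 2+2+1+1; mod 61: f = (x + 2)(x + 4)(x + 10)(x + 21)(x^2 + 24x + 50), pattern 2+1+1+1+1; mod 97: f = (x + 10)(x + 12)(x + 49)(x^3 + 26x^2 + 60x + 34), pattern 3+1+1+1; mod 113: f = (x^2 + 4x + 10)(x^2 + 45x + 105)(x^2 + 64x + 72), pattern 2+2+2; mod 127: f = (x^3 + 39x^2 + 18x + 106)(x^3 + 88x^2 + 106x + 18), pattern 3+3. No other pattern occurs in this range, so the set of observed cycle types is {6, 3+2+1, 4+2, 2+2+1+1, 2+1+1+1+1, 3+1+1+1, 2+2+2, 3+3}. The candidates containing elements of all these cycle types are (S_3 x S_3) : C_2 (6T13) of order 72, S_6 (6T16) of order 720; the others are excluded. The observed types are precisely the cycle types that occur in (S_3 x S_3) : C_2 (6T13) (apart from the identity). Each of the other remaining candidates has further cycle types, and by the Chebotarev density theorem the matching factorization patterns would occur for a proportion of primes equal to their share of the group: S_6 (6T16) additionally contains elements of type 5+1, 4+1+1 (234 of its 720 elements, about 32% of primes). None of the 28 primes tested shows any such pattern (for each of these groups the chance of that is below 10^-4), which rules them out. Hence G = (S_3 x S_3) : C_2 (6T13), of order 72.

(S_3 x S_3) : C_2 (also written G72)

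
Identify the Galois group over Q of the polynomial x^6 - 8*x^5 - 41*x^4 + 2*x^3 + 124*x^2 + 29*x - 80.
PSL(2,5), A_5 acting on 6 points

The polynomial f is an irreducible sextic over Q, so G = Gal(f/Q) is one of the 16 transitive subgroups 6T1, ..., 6T16 of S_6. The discriminant of f is 1770264843169 = 1330513^2, a perfect square, so G is contained in A_6. The transitive groups of degree 6 contained in A_6 are: A_4 (6T4, order 12), S_4 (6T7, order 24), (C_3 x C_3) : C_4 (6T10, order 36), PSL(2,5) (6T12, order 60), A_6 (6T15, order 360). By Dedekind's theorem, for a prime p not dividing disc(f) the degrees of the irreducible factors of f mod p form the cycle type of an element of G. Factoring f modulo the 21 such primes p <= 79 (skipping 19, which divides the discriminant), each new pattern first appears at: mod 2: f = (x)(x^5 + x^3 + 1), pattern 5+1; mod 7: f = (x^3 + x^2 + 6x + 5)(x^3 + 5x^2 + 4x + 5), pattern 3+3; mod 61: f = (x + 12)(x + 57)(x^2 + 51x + 31)(x^2 + 55x + 44), pattern 2+2+1+1. No other pattern occurs in this range, so the set of observed cycle types is {5+1, 3+3, 2+2+1+1}. The candidates containing elements of all these cycle types are PSL(2,5) (6T12) of order 60, A_6 (6T15) of order 360; the others are excluded. The observed types are precisely the cycle types that occur in PSL(2,5) (6T12) (apart from the identity). Each of the other remaining candidates has further cycle types, and by the Chebotarev density theorem the matching factorization patterns would occur for a proportion of primes equal to their share of the group: A_6 (6T15) additionally contains elements of type 4+2, 3+1+1+1 (130 of its 360 elements, about 36% of primes). None of the 21 primes tested shows any such pattern (for each of these groups the chance of that is below 10^-4), which rules them out. Hence G = PSL(2,5) (6T12), of order 60.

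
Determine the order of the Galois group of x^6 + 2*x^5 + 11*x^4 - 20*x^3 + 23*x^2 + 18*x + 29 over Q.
6

The degree of the splitting field over Q equals the order of the Galois group, so first determine the group. The polynomial f is an irreducible sextic over Q, so G = Gal(f/Q) is one of the 16 transitive subgroups 6T1, ..., 6T16 of S_6. The discriminant of f is -1154968245501952, which is not a perfect square, so G is not contained in A_6. The transitive groups of degree 6 not contained in A_6 are: C_6 (6T1, order 6), S_3 (6T2, order 6), D_6 (6T3, order 12), C_3 x S_3 (6T5, order 18), A_4 x C_2 (6T6, order 24), S_4 (6T8, order 24), S_3 x S_3 (6T9, order 36), S_4 x C_2 (6T11, order 48), (S_3 x S_3) : C_2 (6T13, order 72), PGL(2,5) (6T14, order 120), S_6 (6T16, order 720). By Dedekind's theorem, for a prime p not dividing disc(f) the degrees of the irreducible factors of f mod p form the cycle type of an element of G. Factoring f modulo the 37 such primes p <= 167 (skipping 2, 7, which divide the discriminant), each new pattern first appears at: mod 3: f = (x^6 + 2x^5 + 2x^4 + x^3 + 2x^2 + 2), pattern 6; mod 11: f = (x^3 + 5x^2 + 2x + 6)(x^3 + 8x^2 + 2x + 3), pattern 3+3; mod 13: f = (x^2 + 6x + 2)(x^2 + 10x + 5)(x^2 + 12x + 12), pattern 2+2+2; mod 29: f = (x)(x + 3)(x + 12)(x + 23)(x + 25)(x + 26), pattern 1+1+1+1+1+1. No other pattern occurs in this range, so the set of observed cycle types is {6, 3+3, 2+2+2, 1+1+1+1+1+1}. The candidates containing elements of all these cycle types are C_6 (6T1) of order 6, D_6 (6T3) of order 12, C_3 x S_3 (6T5) of order 18, A_4 x C_2 (6T6) of order 24, S_3 x S_3 (6T9) of order 36, S_4 x C_2 (6T11) of order 48, (S_3 x S_3) : C_2 (6T13) of order 72, PGL(2,5) (6T14) of order 120, S_6 (6T16) of order 720; the others are excluded. The observed types are precisely the cycle types that occur in C_6 (6T1). Each of the other remaining candidates has further cycle types, and by the Chebotarev density theorem the matching factorization patterns would occur for a proportion of primes equal to their share of the group: D_6 (6T3) additionally contains elements of type 2+2+1+1 (3 of its 12 elements, about 25% of primes); C_3 x S_3 (6T5) additionally contains elements of type 3+1+1+1 (4 of its 18 elements, about 22% of primes); A_4 x C_2 (6T6) additionally contains elements of type 2+2+1+1, 2+1+1+1+1 (6 of its 24 elements, about 25% of primes); S_3 x S_3 (6T9) additionally contains elements of type 3+1+1+1, 2+2+1+1 (13 of its 36 elements, about 36% of primes); S_4 x C_2 (6T11) additionally contains elements of type 4+2, 4+1+1, 2+2+1+1, 2+1+1+1+1 (24 of its 48 elements, about 50% of primes); (S_3 x S_3) : C_2 (6T13) additionally contains elements of type 4+2, 3+2+1, 3+1+1+1, 2+2+1+1, 2+1+1+1+1 (49 of its 72 elements, about 68% of primes); PGL(2,5) (6T14) additionally contains elements of type 5+1, 4+1+1, 2+2+1+1 (69 of its 120 elements, about 58% of primes); S_6 (6T16) additionally contains elements of type 5+1, 4+2, 4+1+1, 3+2+1, 3+1+1+1, 2+2+1+1, 2+1+1+1+1 (544 of its 720 elements, about 76% of primes). None of the 37 primes tested shows any such pattern (for each of these groups the chance of that is below 10^-4), which rules them out. Hence G = C_6 (6T1), of order 6. The Galois group C_6 (6T1) has order 6, so the splitting field has degree 6 over Q.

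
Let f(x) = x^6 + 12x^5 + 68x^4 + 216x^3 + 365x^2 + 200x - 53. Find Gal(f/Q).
The polynomial f is an irreducible sextic over Q, so G = Gal(f/Q) is one of the 16 transitive subgroups 6T1, ..., 6T16 of S_6. The discriminant of f is 2046918914580544 = 45242888^2, a perfect square, so G is contained in A_6. The transitive groups of degree 6 contained in A_6 are: A_4 (6T4, order 12), S_4 (6T7, order 24), (C_3 x C_3) : C_4 (6T10, order 36), PSL(2,5) (6T12, order 60), A_6 (6T15, order 360). By Dedekind's theorem, for a prime p not dividing disc(f) the degrees of the irreducible factors of f mod p form the cycle type of an element of G. Factoring f modulo the 79 such primes p <= 419 (skipping 2, 31, which divide the discriminant), each new pattern first appears at: mod 3: f = (x^2 + 2x + 2)(x^4 + x^3 + x^2 + 2x + 2), pattern 4+2; mod 5: f = (x^3 + 2x + 4)(x^3 + 2x^2 + x + 3), pattern 3+3; mod 11: f = (x + 3)(x + 9)(x^2 + 4x + 8)(x^2 + 7x + 5), pattern 2+2+1+1; mod 67: f = (x + 17)(x + 39)(x + 48)(x + 54)(x + 59)(x + 63), pattern 1+1+1+1+1+1. No other pattern occurs in this range, so the set of observed cycle types is {4+2, 3+3, 2+2+1+1, 1+1+1+1+1+1}. The candidates containing elements of all these cycle types are S_4 (6T7) of order 24, (C_3 x C_3) : C_4 (6T10) of order 36, A_6 (6T15) of order 360; the others are excluded. The observed types are precisely the cycle types that occur in S_4 (6T7). Each of the other remaining candidates has further cycle types, and by the Chebotarev density theorem the matching factorization patterns would occur for a proportion of primes equal to their share of the group: (C_3 x C_3) : C_4 (6T10) additionally contains elements of type 3+1+1+1 (4 of its 36 elements, about 11% of primes); A_6 (6T15) additionally contains elements of type 5+1, 3+1+1+1 (184 of its 360 elements, about 51% of primes). None of the 79 primes tested shows any such pattern (for each of these groups the chance of that is below 10^-4), which rules them out. Hence G = S_4 (6T7), of order 24.

S_4, S_4(6d), the S_4-action on 6 points inside A_6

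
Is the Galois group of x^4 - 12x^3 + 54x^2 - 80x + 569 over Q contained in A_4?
No

The polynomial is irreducible of degree 4 over Q. Its discriminant is 47893611776, which is not a perfect square. A Galois group lies in the alternating group exactly when the discriminant is a square in Q, so the Galois group (S_4) is not contained in A_4.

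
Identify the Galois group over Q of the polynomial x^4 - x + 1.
The polynomial is an irreducible quartic over Q and its discriminant is 229, which is not a perfect square, so the Galois group is not contained in A_4. The resolvent cubic y^3 - 4*y - 1 is irreducible over Q. An irreducible resolvent with non-square discriminant gives S_4.

S_4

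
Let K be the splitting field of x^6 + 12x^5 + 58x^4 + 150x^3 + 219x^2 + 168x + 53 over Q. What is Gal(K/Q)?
The polynomial f is an irreducible sextic over Q, so G = Gal(f/Q) is one of the 16 transitive subgroups 6T1, ..., 6T16 of S_6. The discriminant of f is 95101504 = 9752^2, a perfect square, so G is contained in A_6. The transitive groups of degree 6 contained in A_6 are: A_4 (6T4, order 12), S_4 (6T7, order 24), (C_3 x C_3) : C_4 (6T10, order 36), PSL(2,5) (6T12, order 60), A_6 (6T15, order 360). By Dedekind's theorem, for a prime p not dividing disc(f) the degrees of the irreducible factors of f mod p form the cycle type of an element of G. Factoring f modulo the 79 such primes p <= 421 (skipping 2, 23, 53, which divide the discriminant), each new pattern first appears at: mod 3: f = (x^3 + x^2 + x + 2)(x^3 + 2x^2 + x + 1), pattern 3+3; mod 5: f = (x^2 + 3x + 4)(x^4 + 4x^3 + 2x^2 + 3x + 2), pattern 4+2; mod 19: f = (x + 3)(x + 13)(x^2 + 7x + 5)(x^2 + 8x + 3), pattern 2+2+1+1; mod 223: f = (x + 19)(x + 51)(x + 72)(x + 143)(x + 186)(x + 210), pattern 1+1+1+1+1+1. No other pattern occurs in this range, so the set of observed cycle types is {3+3, 4+2, 2+2+1+1, 1+1+1+1+1+1}. The candidates containing elements of all these cycle types are S_4 (6T7) of order 24, (C_3 x C_3) : C_4 (6T10) of order 36, A_6 (6T15) of order 360; the others are excluded. The observed types are precisely the cycle types that occur in S_4 (6T7). Each of the other remaining candidates has further cycle types, and by the Chebotarev density theorem the matching factorization patterns would occur for a proportion of primes equal to their share of the group: (C_3 x C_3) : C_4 (6T10) additionally contains elements of type 3+1+1+1 (4 of its 36 elements, about 11% of primes); A_6 (6T15) additionally contains elements of type 5+1, 3+1+1+1 (184 of its 360 elements, about 51% of primes). None of the 79 primes tested shows any such pattern (for each of these groups the chance of that is below 10^-4), which rules them out. Hence G = S_4 (6T7), of order 24.

6T7: S_4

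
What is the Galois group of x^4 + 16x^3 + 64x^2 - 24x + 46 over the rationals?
The polynomial is an irreducible quartic over Q and its discriminant is 1064634368, which is not a perfect square, so the Galois group is not contained in A_4. The resolvent cubic y^3 - 64*y^2 - 568*y - 576 has exactly one rational root, so the Galois group is C_4 or D_4. The quartic becomes reducible over Q(sqrt(disc)), so the group is C_4.

C_4 (order 4)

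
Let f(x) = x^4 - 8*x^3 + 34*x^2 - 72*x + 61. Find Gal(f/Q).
4T1: C_4

The polynomial is an irreducible quartic over Q and its discriminant is 512000, which is not a perfect square, so the Galois group is not contained in A_4. The resolvent cubic y^3 - 34*y^2 + 332*y - 792 has exactly one rational root, so the Galois group is C_4 or D_4. The quartic becomes reducible over Q(sqrt(disc)), so the group is C_4.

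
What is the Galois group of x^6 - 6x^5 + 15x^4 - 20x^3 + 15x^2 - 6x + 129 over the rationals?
D_6

The polynomial f is an irreducible sextic over Q, so G = Gal(f/Q) is one of the 16 transitive subgroups 6T1, ..., 6T16 of S_6. The discriminant of f is -1603087953297408, which is not a perfect square, so G is not contained in A_6. The transitive groups of degree 6 not contained in A_6 are: C_6 (6T1, order 6), S_3 (6T2, order 6), D_6 (6T3, order 12), C_3 x S_3 (6T5, order 18), A_4 x C_2 (6T6, order 24), S_4 (6T8, order 24), S_3 x S_3 (6T9, order 36), S_4 x C_2 (6T11, order 48), (S_3 x S_3) : C_2 (6T13, order 72), PGL(2,5) (6T14, order 120), S_6 (6T16, order 720). By Dedekind's theorem, for a prime p not dividing disc(f) the degrees of the irreducible factors of f mod p form the cycle type of an element of G. Factoring f modulo the 79 such primes p <= 419 (skipping 2, 3, which divide the discriminant), each new pattern first appears at: mod 5: f = (x^2 + 2x + 4)(x^2 + 3x + 3)(x^2 + 4x + 2), pattern 2+2+2; mod 7: f = (x^6 + x^5 + x^4 + x^3 + x^2 + x + 3), pattern 6; mod 11: f = (x + 3)(x + 6)(x^2 + 2x + 2)(x^2 + 5x + 10), pattern 2+2+1+1; mod 19: f = (x^3 + 16x^2 + 3x + 8)(x^3 + 16x^2 + 3x + 9), pattern 3+3; mod 43: f = (x)(x + 5)(x + 6)(x + 35)(x + 36)(x + 41), pattern 1+1+1+1+1+1. No other pattern occurs in this range, so the set of observed cycle types is {2+2+2, 6, 2+2+1+1, 3+3, 1+1+1+1+1+1}. The candidates containing elements of all these cycle types are D_6 (6T3) of order 12, A_4 x C_2 (6T6) of order 24, S_3 x S_3 (6T9) of order 36, S_4 x C_2 (6T11) of order 48, (S_3 x S_3) : C_2 (6T13) of order 72, PGL(2,5) (6T14) of order 120, S_6 (6T16) of order 720; the others are excluded. The observed types are precisely the cycle types that occur in D_6 (6T3). Each of the other remaining candidates has further cycle types, and by the Chebotarev density theorem the matching factorization patterns would occur for a proportion of primes equal to their share of the group: A_4 x C_2 (6T6) additionally contains elements of type 2+1+1+1+1 (3 of its 24 elements, about 12% of primes); S_3 x S_3 (6T9) additionally contains elements of type 3+1+1+1 (4 of its 36 elements, about 11% of primes); S_4 x C_2 (6T11) additionally contains elements of type 4+2, 4+1+1, 2+1+1+1+1 (15 of its 48 elements, about 31% of primes); (S_3 x S_3) : C_2 (6T13) additionally contains elements of type 4+2, 3+2+1, 3+1+1+1, 2+1+1+1+1 (40 of its 72 elements, about 56% of primes); PGL(2,5) (6T14) additionally contains elements of type 5+1, 4+1+1 (54 of its 120 elements, about 45% of primes); S_6 (6T16) additionally contains elements of type 5+1, 4+2, 4+1+1, 3+2+1, 3+1+1+1, 2+1+1+1+1 (499 of its 720 elements, about 69% of primes). None of the 79 primes tested shows any such pattern (for each of these groups the chance of that is below 10^-4), which rules them out. Hence G = D_6 (6T3), of order 12.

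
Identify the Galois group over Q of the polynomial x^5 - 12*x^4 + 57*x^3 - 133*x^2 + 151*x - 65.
The polynomial f is an irreducible quintic over Q, so G = Gal(f/Q) is a transitive subgroup of S_5: one of C_5 (5T1, order 5), D_5 (5T2, order 10), F_20 (5T3, order 20), A_5 (5T4, order 60) or S_5 (5T5, order 120). The discriminant of f is 2209 = 47^2, a perfect square, so G is contained in A_5. The transitive groups of degree 5 contained in A_5 are: C_5 (5T1, order 5), D_5 (5T2, order 10), A_5 (5T4, order 60). By Dedekind's theorem, for a prime p not dividing disc(f) the degrees of the irreducible factors of f mod p form the cycle type of an element of G. Factoring f modulo the 23 such primes p <= 89 (skipping 47, which divides the discriminant), each new pattern first appears at: mod 2: f = (x^5 + x^3 + x^2 + x + 1), pattern 5; mod 5: f = (x)(x^2 + x + 2)(x^2 + 2x + 3), pattern 2+2+1; mod 83: f = (x + 4)(x + 38)(x + 52)(x + 71)(x + 72), pattern 1+1+1+1+1. No other pattern occurs in this range, so the set of observed cycle types is {5, 2+2+1, 1+1+1+1+1}. The candidates containing elements of all these cycle types are D_5 (5T2) of order 10, A_5 (5T4) of order 60; the others are excluded. The observed types are precisely the cycle types that occur in D_5 (5T2). Each of the other remaining candidates has further cycle types, and by the Chebotarev density theorem the matching factorization patterns would occur for a proportion of primes equal to their share of the group: A_5 (5T4) additionally contains elements of type 3+1+1 (20 of its 60 elements, about 33% of primes). None of the 23 primes tested shows any such pattern (for each of these groups the chance of that is below 10^-4), which rules them out. Hence G = D_5 (5T2), of order 10.

5T2: D_5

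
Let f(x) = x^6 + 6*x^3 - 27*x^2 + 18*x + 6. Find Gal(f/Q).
The polynomial f is an irreducible sextic over Q, so G = Gal(f/Q) is one of the 16 transitive subgroups 6T1, ..., 6T16 of S_6. The discriminant of f is 304930925568, which is not a perfect square, so G is not contained in A_6. The transitive groups of degree 6 not contained in A_6 are: C_6 (6T1, order 6), S_3 (6T2, order 6), D_6 (6T3, order 12), C_3 x S_3 (6T5, order 18), A_4 x C_2 (6T6, order 24), S_4 (6T8, order 24), S_3 x S_3 (6T9, order 36), S_4 x C_2 (6T11, order 48), (S_3 x S_3) : C_2 (6T13, order 72), PGL(2,5) (6T14, order 120), S_6 (6T16, order 720). By Dedekind's theorem, for a prime p not dividing disc(f) the degrees of the irreducible factors of f mod p form the cycle type of an element of G. Factoring f modulo the 79 such primes p <= 421 (skipping 2, 3, 41, which divide the discriminant), each new pattern first appears at: mod 5: f = (x^2 + 3)(x^2 + x + 1)(x^2 + 4x + 2), pattern 2+2+2; mod 7: f = (x^6 + 6x^3 + x^2 + 4x + 6), pattern 6; mod 11: f = (x + 1)(x + 6)(x^2 + 5x + 7)(x^2 + 10x + 8), pattern 2+2+1+1; mod 13: f = (x^3 + x + 7)(x^3 + 12x + 12), pattern 3+3; mod 61: f = (x + 2)(x + 6)(x + 19)(x + 24)(x + 31)(x + 40), pattern 1+1+1+1+1+1. No other pattern occurs in this range, so the set of observed cycle types is {2+2+2, 6, 2+2+1+1, 3+3, 1+1+1+1+1+1}. The candidates containing elements of all these cycle types are D_6 (6T3) of order 12, A_4 x C_2 (6T6) of order 24, S_3 x S_3 (6T9) of order 36, S_4 x C_2 (6T11) of order 48, (S_3 x S_3) : C_2 (6T13) of order 72, PGL(2,5) (6T14) of order 120, S_6 (6T16) of order 720; the others are excluded. The observed types are precisely the cycle types that occur in D_6 (6T3). Each of the other remaining candidates has further cycle types, and by the Chebotarev density theorem the matching factorization patterns would occur for a proportion of primes equal to their share of the group: A_4 x C_2 (6T6) additionally contains elements of type 2+1+1+1+1 (3 of its 24 elements, about 12% of primes); S_3 x S_3 (6T9) additionally contains elements of type 3+1+1+1 (4 of its 36 elements, about 11% of primes); S_4 x C_2 (6T11) additionally contains elements of type 4+2, 4+1+1, 2+1+1+1+1 (15 of its 48 elements, about 31% of primes); (S_3 x S_3) : C_2 (6T13) additionally contains elements of type 4+2, 3+2+1, 3+1+1+1, 2+1+1+1+1 (40 of its 72 elements, about 56% of primes); PGL(2,5) (6T14) additionally contains elements of type 5+1, 4+1+1 (54 of its 120 elements, about 45% of primes); S_6 (6T16) additionally contains elements of type 5+1, 4+2, 4+1+1, 3+2+1, 3+1+1+1, 2+1+1+1+1 (499 of its 720 elements, about 69% of primes). None of the 79 primes tested shows any such pattern (for each of these groups the chance of that is below 10^-4), which rules them out. Hence G = D_6 (6T3), of order 12.

D_6 (also written D6)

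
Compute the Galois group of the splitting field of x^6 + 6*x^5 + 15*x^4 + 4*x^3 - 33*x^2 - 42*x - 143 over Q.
6T9: S_3 x S_3

The polynomial f is an irreducible sextic over Q, so G = Gal(f/Q) is one of the 16 transitive subgroups 6T1, ..., 6T16 of S_6. The discriminant of f is 5410421842378752, which is not a perfect square, so G is not contained in A_6. The transitive groups of degree 6 not contained in A_6 are: C_6 (6T1, order 6), S_3 (6T2, order 6), D_6 (6T3, order 12), C_3 x S_3 (6T5, order 18), A_4 x C_2 (6T6, order 24), S_4 (6T8, order 24), S_3 x S_3 (6T9, order 36), S_4 x C_2 (6T11, order 48), (S_3 x S_3) : C_2 (6T13, order 72), PGL(2,5) (6T14, order 120), S_6 (6T16, order 720). By Dedekind's theorem, for a prime p not dividing disc(f) the degrees of the irreducible factors of f mod p form the cycle type of an element of G. Factoring f modulo the 23 such primes p <= 97 (skipping 2, 3, which divide the discriminant), each new pattern first appears at: mod 5: f = (x^6 + x^5 + 4x^3 + 2x^2 + 3x + 2), pattern 6; mod 11: f = (x)(x + 7)(x^2 + 3x + 3)(x^2 + 7x + 9), pattern 2+2+1+1; mod 13: f = (x)(x + 5)(x + 11)(x^3 + 3x^2 + 3x + 12), pattern 3+1+1+1; mod 31: f = (x^2 + 18x + 20)(x^2 + 20x + 1)(x^2 + 30x + 13), pattern 2+2+2; mod 97: f = (x^3 + 3x^2 + 3x + 10)(x^3 + 3x^2 + 3x + 73), pattern 3+3. No other pattern occurs in this range, so the set of observed cycle types is {6, 2+2+1+1, 3+1+1+1, 2+2+2, 3+3}. The candidates containing elements of all these cycle types are S_3 x S_3 (6T9) of order 36, (S_3 x S_3) : C_2 (6T13) of order 72, S_6 (6T16) of order 720; the others are excluded. The observed types are precisely the cycle types that occur in S_3 x S_3 (6T9) (apart from the identity). Each of the other remaining candidates has further cycle types, and by the Chebotarev density theorem the matching factorization patterns would occur for a proportion of primes equal to their share of the group: (S_3 x S_3) : C_2 (6T13) additionally contains elements of type 4+2, 3+2+1, 2+1+1+1+1 (36 of its 72 elements, about 50% of primes); S_6 (6T16) additionally contains elements of type 5+1, 4+2, 4+1+1, 3+2+1, 2+1+1+1+1 (459 of its 720 elements, about 64% of primes). None of the 23 primes tested shows any such pattern (for each of these groups the chance of that is below 10^-4), which rules them out. Hence G = S_3 x S_3 (6T9), of order 36.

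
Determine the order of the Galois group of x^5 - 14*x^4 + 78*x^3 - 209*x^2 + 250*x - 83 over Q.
10

The degree of the splitting field over Q equals the order of the Galois group, so first determine the group. The polynomial f is an irreducible quintic over Q, so G = Gal(f/Q) is a transitive subgroup of S_5: one of C_5 (5T1, order 5), D_5 (5T2, order 10), F_20 (5T3, order 20), A_5 (5T4, order 60) or S_5 (5T5, order 120). The discriminant of f is 373321 = 611^2, a perfect square, so G is contained in A_5. The transitive groups of degree 5 contained in A_5 are: C_5 (5T1, order 5), D_5 (5T2, order 10), A_5 (5T4, order 60). By Dedekind's theorem, for a prime p not dividing disc(f) the degrees of the irreducible factors of f mod p form the cycle type of an element of G. Factoring f modulo the 23 such primes p <= 97 (skipping 13, 47, which divide the discriminant), each new pattern first appears at: mod 2: f = (x^5 + x^2 + 1), pattern 5; mod 5: f = (x + 1)(x^2 + 2x + 4)(x^2 + 3x + 3), pattern 2+2+1; mod 83: f = (x)(x + 4)(x + 6)(x + 67)(x + 75), pattern 1+1+1+1+1. No other pattern occurs in this range, so the set of observed cycle types is {5, 2+2+1, 1+1+1+1+1}. The candidates containing elements of all these cycle types are D_5 (5T2) of order 10, A_5 (5T4) of order 60; the others are excluded. The observed types are precisely the cycle types that occur in D_5 (5T2). Each of the other remaining candidates has further cycle types, and by the Chebotarev density theorem the matching factorization patterns would occur for a proportion of primes equal to their share of the group: A_5 (5T4) additionally contains elements of type 3+1+1 (20 of its 60 elements, about 33% of primes). None of the 23 primes tested shows any such pattern (for each of these groups the chance of that is below 10^-4), which rules them out. Hence G = D_5 (5T2), of order 10. The Galois group D_5 (5T2) has order 10, so the splitting field has degree 10 over Q.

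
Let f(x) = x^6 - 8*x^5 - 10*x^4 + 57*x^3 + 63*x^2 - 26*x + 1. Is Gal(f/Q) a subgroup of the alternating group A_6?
The polynomial is irreducible of degree 6 over Q. Its discriminant is 3646117689361 = 1909481^2, a perfect square. A Galois group lies in the alternating group exactly when the discriminant is a square in Q, so the Galois group (PSL(2,5)) is contained in A_6.

Yes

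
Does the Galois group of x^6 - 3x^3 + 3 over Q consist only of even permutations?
No

The polynomial is irreducible of degree 6 over Q. Its discriminant is -177147, which is not a perfect square. A Galois group lies in the alternating group exactly when the discriminant is a square in Q, so the Galois group (C_3 x S_3) is not contained in A_6.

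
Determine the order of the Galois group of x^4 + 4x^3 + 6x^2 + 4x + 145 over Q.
4

The degree of the splitting field over Q equals the order of the Galois group, so first determine the group. The polynomial is an irreducible quartic over Q and its discriminant is 764411904 = 27648^2, a perfect square, so the Galois group is contained in A_4. The resolvent cubic y^3 - 6*y^2 - 564*y + 1144 splits completely over Q, which gives the Klein four-group V_4. The Galois group V_4 (4T2) has order 4, so the splitting field has degree 4 over Q.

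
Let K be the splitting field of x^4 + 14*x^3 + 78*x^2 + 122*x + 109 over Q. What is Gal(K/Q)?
V_4 (also written V4)

The polynomial is an irreducible quartic over Q and its discriminant is 1224440064 = 34992^2, a perfect square, so the Galois group is contained in A_4. The resolvent cubic y^3 - 78*y^2 + 1272*y - 2240 splits completely over Q, which gives the Klein four-group V_4.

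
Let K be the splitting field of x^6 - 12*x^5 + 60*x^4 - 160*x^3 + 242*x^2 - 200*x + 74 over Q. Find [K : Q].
The degree of the splitting field over Q equals the order of the Galois group, so first determine the group. The polynomial f is an irreducible sextic over Q, so G = Gal(f/Q) is one of the 16 transitive subgroups 6T1, ..., 6T16 of S_6. The discriminant of f is -2508800, which is not a perfect square, so G is not contained in A_6. The transitive groups of degree 6 not contained in A_6 are: C_6 (6T1, order 6), S_3 (6T2, order 6), D_6 (6T3, order 12), C_3 x S_3 (6T5, order 18), A_4 x C_2 (6T6, order 24), S_4 (6T8, order 24), S_3 x S_3 (6T9, order 36), S_4 x C_2 (6T11, order 48), (S_3 x S_3) : C_2 (6T13, order 72), PGL(2,5) (6T14, order 120), S_6 (6T16, order 720). By Dedekind's theorem, for a prime p not dividing disc(f) the degrees of the irreducible factors of f mod p form the cycle type of an element of G. Factoring f modulo the 17 such primes p <= 71 (skipping 2, 5, 7, which divide the discriminant), each new pattern first appears at: mod 3: f = (x^3 + x^2 + x + 2)(x^3 + 2x^2 + 1), pattern 3+3; mod 13: f = (x^6 + x^5 + 8x^4 + 9x^3 + 8x^2 + 8x + 9), pattern 6; mod 19: f = (x^2 + 15x + 9)(x^4 + 11x^3 + 7x + 4), pattern 4+2; mod 23: f = (x + 9)(x + 10)(x^4 + 15x^3 + 7x^2 + 13x + 9), pattern 4+1+1; mod 53: f = (x^2 + 7x + 20)(x^2 + 38x + 11)(x^2 + 49x + 49), pattern 2+2+2; mod 59: f = (x + 2)(x + 53)(x^2 + x + 44)(x^2 + 50x + 5), pattern 2+2+1+1; mod 71: f = (x + 6)(x + 9)(x + 58)(x + 61)(x^2 + 67x + 47), pattern 2+1+1+1+1. No other pattern occurs in this range, so the set of observed cycle types is {3+3, 6, 4+2, 4+1+1, 2+2+2, 2+2+1+1, 2+1+1+1+1}. The candidates containing elements of all these cycle types are S_4 x C_2 (6T11) of order 48, S_6 (6T16) of order 720; the others are excluded. The observed types are precisely the cycle types that occur in S_4 x C_2 (6T11) (apart from the identity). Each of the other remaining candidates has further cycle types, and by the Chebotarev density theorem the matching factorization patterns would occur for a proportion of primes equal to their share of the group: S_6 (6T16) additionally contains elements of type 5+1, 3+2+1, 3+1+1+1 (304 of its 720 elements, about 42% of primes). None of the 17 primes tested shows any such pattern (for each of these groups the chance of that is below 10^-4), which rules them out. Hence G = S_4 x C_2 (6T11), of order 48. The Galois group S_4 x C_2 (6T11) has order 48, so the splitting field has degree 48 over Q.

48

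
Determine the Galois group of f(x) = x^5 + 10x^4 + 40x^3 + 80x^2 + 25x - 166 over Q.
5T4: A_5

The polynomial f is an irreducible quintic over Q, so G = Gal(f/Q) is a transitive subgroup of S_5: one of C_5 (5T1, order 5), D_5 (5T2, order 10), F_20 (5T3, order 20), A_5 (5T4, order 60) or S_5 (5T5, order 120). The discriminant of f is 58564000000 = 242000^2, a perfect square, so G is contained in A_5. The transitive groups of degree 5 contained in A_5 are: C_5 (5T1, order 5), D_5 (5T2, order 10), A_5 (5T4, order 60). By Dedekind's theorem, for a prime p not dividing disc(f) the degrees of the irreducible factors of f mod p form the cycle type of an element of G. Factoring f modulo the 3 such primes p <= 13 (skipping 2, 5, 11, which divide the discriminant), each new pattern first appears at: mod 3: f = (x^5 + x^4 + x^3 + 2x^2 + x + 2), pattern 5; mod 13: f = (x + 7)(x + 9)(x^3 + 7x^2 + 8x + 5), pattern 3+1+1. No other pattern occurs in this range, so the set of observed cycle types is {5, 3+1+1}. Among the candidates above, the only group containing elements of all these cycle types is A_5 (5T4) — each of C_5 (5T1), D_5 (5T2) lacks at least one of them. Hence G = A_5 (5T4), of order 60.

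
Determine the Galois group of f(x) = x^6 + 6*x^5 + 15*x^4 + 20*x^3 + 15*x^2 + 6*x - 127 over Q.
The polynomial f is an irreducible sextic over Q, so G = Gal(f/Q) is one of the 16 transitive subgroups 6T1, ..., 6T16 of S_6. The discriminant of f is 1603087953297408, which is not a perfect square, so G is not contained in A_6. The transitive groups of degree 6 not contained in A_6 are: C_6 (6T1, order 6), S_3 (6T2, order 6), D_6 (6T3, order 12), C_3 x S_3 (6T5, order 18), A_4 x C_2 (6T6, order 24), S_4 (6T8, order 24), S_3 x S_3 (6T9, order 36), S_4 x C_2 (6T11, order 48), (S_3 x S_3) : C_2 (6T13, order 72), PGL(2,5) (6T14, order 120), S_6 (6T16, order 720). By Dedekind's theorem, for a prime p not dividing disc(f) the degrees of the irreducible factors of f mod p form the cycle type of an element of G. Factoring f modulo the 79 such primes p <= 419 (skipping 2, 3, which divide the discriminant), each new pattern first appears at: mod 5: f = (x^2 + 2)(x^2 + 2x + 4)(x^2 + 4x + 1), pattern 2+2+2; mod 7: f = (x^3 + 3x^2 + 3x + 4)(x^3 + 3x^2 + 3x + 5), pattern 3+3; mod 13: f = (x^6 + 6x^5 + 2x^4 + 7x^3 + 2x^2 + 6x + 3), pattern 6; mod 17: f = (x + 8)(x + 11)(x^2 + 9x + 6)(x^2 + 12x + 9), pattern 2+2+1+1; mod 31: f = (x + 5)(x + 8)(x + 12)(x + 21)(x + 25)(x + 28), pattern 1+1+1+1+1+1. No other pattern occurs in this range, so the set of observed cycle types is {2+2+2, 3+3, 6, 2+2+1+1, 1+1+1+1+1+1}. The candidates containing elements of all these cycle types are D_6 (6T3) of order 12, A_4 x C_2 (6T6) of order 24, S_3 x S_3 (6T9) of order 36, S_4 x C_2 (6T11) of order 48, (S_3 x S_3) : C_2 (6T13) of order 72, PGL(2,5) (6T14) of order 120, S_6 (6T16) of order 720; the others are excluded. The observed types are precisely the cycle types that occur in D_6 (6T3). Each of the other remaining candidates has further cycle types, and by the Chebotarev density theorem the matching factorization patterns would occur for a proportion of primes equal to their share of the group: A_4 x C_2 (6T6) additionally contains elements of type 2+1+1+1+1 (3 of its 24 elements, about 12% of primes); S_3 x S_3 (6T9) additionally contains elements of type 3+1+1+1 (4 of its 36 elements, about 11% of primes); S_4 x C_2 (6T11) additionally contains elements of type 4+2, 4+1+1, 2+1+1+1+1 (15 of its 48 elements, about 31% of primes); (S_3 x S_3) : C_2 (6T13) additionally contains elements of type 4+2, 3+2+1, 3+1+1+1, 2+1+1+1+1 (40 of its 72 elements, about 56% of primes); PGL(2,5) (6T14) additionally contains elements of type 5+1, 4+1+1 (54 of its 120 elements, about 45% of primes); S_6 (6T16) additionally contains elements of type 5+1, 4+2, 4+1+1, 3+2+1, 3+1+1+1, 2+1+1+1+1 (499 of its 720 elements, about 69% of primes). None of the 79 primes tested shows any such pattern (for each of these groups the chance of that is below 10^-4), which rules them out. Hence G = D_6 (6T3), of order 12.

D_6 (also written D6)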